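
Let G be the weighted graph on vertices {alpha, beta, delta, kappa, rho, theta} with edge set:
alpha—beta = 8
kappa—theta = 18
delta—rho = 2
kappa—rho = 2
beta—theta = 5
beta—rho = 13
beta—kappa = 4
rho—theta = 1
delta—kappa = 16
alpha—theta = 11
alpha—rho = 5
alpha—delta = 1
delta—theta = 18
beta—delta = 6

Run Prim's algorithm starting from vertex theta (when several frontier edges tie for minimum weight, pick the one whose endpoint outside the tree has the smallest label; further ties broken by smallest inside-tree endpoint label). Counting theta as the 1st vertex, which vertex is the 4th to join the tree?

Prim's algorithm from theta:
Step 1: cheapest edge leaving the tree is rho—theta (1); add rho.
Step 2: cheapest edge leaving the tree is delta—rho (2); add delta.
Step 3: cheapest edge leaving the tree is alpha—delta (1); add alpha.
Step 4: cheapest edge leaving the tree is kappa—rho (2); add kappa.
Step 5: cheapest edge leaving the tree is beta—kappa (4); add beta.
Vertex order: theta, rho, delta, alpha, kappa, beta. The 4th vertex is alpha.

alpha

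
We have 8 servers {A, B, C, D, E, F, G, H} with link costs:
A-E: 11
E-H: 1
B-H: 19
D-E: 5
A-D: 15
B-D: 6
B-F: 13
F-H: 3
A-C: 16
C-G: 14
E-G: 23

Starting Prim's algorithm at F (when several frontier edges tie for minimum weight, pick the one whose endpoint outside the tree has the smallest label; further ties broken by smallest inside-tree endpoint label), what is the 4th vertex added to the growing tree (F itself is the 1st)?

Prim, starting at F.
Step 1: frontier [F-H 3, B-F 13] → take F-H (3); add H.
Step 2: frontier [B-F 13, E-H 1, B-H 19] → take E-H (1); add E.
Step 3: frontier [D-E 5, A-E 11, E-G 23, B-F 13, B-H 19] → take D-E (5); add D.
Step 4: frontier [B-D 6, A-D 15, A-E 11, E-G 23, B-F 13, B-H 19] → take B-D (6); add B.
Step 5: frontier [A-D 15, A-E 11, E-G 23] → take A-E (11); add A.
Step 6: frontier [A-C 16, E-G 23] → take A-C (16); add C.
Step 7: frontier [C-G 14, E-G 23] → take C-G (14); add G.
Vertex order: F, H, E, D, B, A, C, G. The 4th vertex is D.

D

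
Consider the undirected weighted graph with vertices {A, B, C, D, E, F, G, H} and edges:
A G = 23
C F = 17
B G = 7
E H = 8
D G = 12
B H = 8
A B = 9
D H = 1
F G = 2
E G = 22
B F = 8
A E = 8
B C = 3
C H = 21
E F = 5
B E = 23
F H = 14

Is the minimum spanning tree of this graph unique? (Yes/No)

No

Sort edges by weight, then run Kruskal:
D H (1): add — endpoints in different components.
F G (2): add — endpoints in different components.
B C (3): add — endpoints in different components.
E F (5): add — endpoints in different components.
B G (7): add — endpoints in different components.
A E (8): add — endpoints in different components.
B F (8): skip — B and F already connected.
B H (8): add — endpoints in different components.
Non-tree edge E H has weight 8, equal to the heaviest edge on its tree cycle — swapping gives another MST of the same weight. Not unique.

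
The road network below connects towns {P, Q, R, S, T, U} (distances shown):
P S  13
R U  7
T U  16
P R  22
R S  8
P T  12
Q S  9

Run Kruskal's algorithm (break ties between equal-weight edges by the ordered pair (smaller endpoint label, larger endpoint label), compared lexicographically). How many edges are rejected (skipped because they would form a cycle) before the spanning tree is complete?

0

Kruskal: consider edges lightest-first.
R U (7): add. Components now {S} {Q} {R,U} {P} {T}
R S (8): add. Components now {R,S,U} {Q} {P} {T}
Q S (9): add. Components now {Q,R,S,U} {P} {T}
P T (12): add. Components now {Q,R,S,U} {P,T}
P S (13): add. Components now {P,Q,R,S,T,U}
Edges rejected before the tree was complete: 0.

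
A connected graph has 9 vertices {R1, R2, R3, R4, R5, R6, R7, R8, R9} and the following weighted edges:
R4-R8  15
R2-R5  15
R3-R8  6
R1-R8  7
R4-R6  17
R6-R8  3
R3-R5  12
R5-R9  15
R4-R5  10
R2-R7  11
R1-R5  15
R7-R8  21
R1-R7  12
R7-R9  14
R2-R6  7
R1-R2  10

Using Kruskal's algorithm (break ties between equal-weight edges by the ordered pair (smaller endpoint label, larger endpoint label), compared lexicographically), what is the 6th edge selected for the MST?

Kruskal: consider edges lightest-first.
R6-R8 (3): add — endpoints in different components.
R3-R8 (6): add — endpoints in different components.
R1-R8 (7): add — endpoints in different components.
R2-R6 (7): add — endpoints in different components.
R1-R2 (10): skip — R1 and R2 already connected.
R4-R5 (10): add — endpoints in different components.
R2-R7 (11): add — endpoints in different components.
R1-R7 (12): skip — R1 and R7 already connected.
R3-R5 (12): add — endpoints in different components.
R7-R9 (14): add — endpoints in different components.
The 6th edge added is R2-R7.

R2-R7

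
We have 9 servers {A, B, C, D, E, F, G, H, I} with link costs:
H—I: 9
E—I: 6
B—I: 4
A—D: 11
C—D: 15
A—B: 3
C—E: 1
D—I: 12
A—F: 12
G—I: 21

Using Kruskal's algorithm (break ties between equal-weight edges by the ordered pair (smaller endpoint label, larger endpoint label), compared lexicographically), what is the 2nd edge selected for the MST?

Kruskal: consider edges lightest-first.
C—E (1): add — endpoints in different components.
A—B (3): add — endpoints in different components.
B—I (4): add — endpoints in different components.
E—I (6): add — endpoints in different components.
H—I (9): add — endpoints in different components.
A—D (11): add — endpoints in different components.
A—F (12): add — endpoints in different components.
D—I (12): skip — D and I already connected.
C—D (15): skip — C and D already connected.
G—I (21): add — endpoints in different components.
The 2nd edge added is A—B.

A-B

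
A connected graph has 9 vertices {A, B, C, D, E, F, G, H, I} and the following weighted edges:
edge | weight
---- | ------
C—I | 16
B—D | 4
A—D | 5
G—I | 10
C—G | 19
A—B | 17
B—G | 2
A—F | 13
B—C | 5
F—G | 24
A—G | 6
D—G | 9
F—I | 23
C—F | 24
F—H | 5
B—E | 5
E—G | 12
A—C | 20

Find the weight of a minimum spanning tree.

49

Prim, starting at D.
Step 1: cheapest edge leaving the tree is B—D (4); add B.
Step 2: cheapest edge leaving the tree is B—G (2); add G.
Step 3: cheapest edge leaving the tree is A—D (5); add A.
Step 4: cheapest edge leaving the tree is B—C (5); add C.
Step 5: cheapest edge leaving the tree is B—E (5); add E.
Step 6: cheapest edge leaving the tree is G—I (10); add I.
Step 7: cheapest edge leaving the tree is A—F (13); add F.
Step 8: cheapest edge leaving the tree is F—H (5); add H.
MST edges: B—D, B—G, A—D, B—C, B—E, G—I, A—F, F—H; total weight 4+2+5+5+5+10+13+5 = 49.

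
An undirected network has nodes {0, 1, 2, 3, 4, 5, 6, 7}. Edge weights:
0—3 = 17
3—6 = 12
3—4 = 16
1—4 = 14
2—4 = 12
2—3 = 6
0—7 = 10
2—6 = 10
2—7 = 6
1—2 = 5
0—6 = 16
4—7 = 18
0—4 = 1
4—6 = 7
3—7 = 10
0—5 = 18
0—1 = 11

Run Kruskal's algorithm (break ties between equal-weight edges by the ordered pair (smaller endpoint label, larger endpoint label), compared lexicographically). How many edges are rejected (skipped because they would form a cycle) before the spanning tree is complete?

Kruskal's algorithm — process edges by increasing weight (ties by edge label):
0—4 (1): add — endpoints in different components.
1—2 (5): add — endpoints in different components.
2—3 (6): add — endpoints in different components.
2—7 (6): add — endpoints in different components.
4—6 (7): add — endpoints in different components.
0—7 (10): add — endpoints in different components.
2—6 (10): skip — 2 and 6 already connected.
3—7 (10): skip — 3 and 7 already connected.
0—1 (11): skip — 0 and 1 already connected.
2—4 (12): skip — 2 and 4 already connected.
3—6 (12): skip — 3 and 6 already connected.
1—4 (14): skip — 1 and 4 already connected.
0—6 (16): skip — 0 and 6 already connected.
3—4 (16): skip — 3 and 4 already connected.
0—3 (17): skip — 0 and 3 already connected.
0—5 (18): add — endpoints in different components.
Edges rejected before the tree was complete: 9.

9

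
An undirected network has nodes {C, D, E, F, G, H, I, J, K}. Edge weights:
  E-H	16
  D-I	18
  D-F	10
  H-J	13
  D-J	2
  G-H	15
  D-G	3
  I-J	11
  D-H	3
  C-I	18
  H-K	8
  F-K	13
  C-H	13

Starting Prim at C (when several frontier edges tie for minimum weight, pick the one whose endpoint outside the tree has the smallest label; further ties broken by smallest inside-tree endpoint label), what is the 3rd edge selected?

D-J

Prim's algorithm from C:
Step 1: frontier [C-H 13, C-I 18] → take C-H (13); add H.
Step 2: frontier [C-I 18, D-H 3, H-K 8, H-J 13, G-H 15, E-H 16] → take D-H (3); add D.
Step 3: frontier [C-I 18, D-J 2, D-G 3, D-F 10, D-I 18, H-K 8, H-J 13, G-H 15, E-H 16] → take D-J (2); add J.
Step 4: frontier [C-I 18, D-G 3, D-F 10, D-I 18, H-K 8, G-H 15, E-H 16, I-J 11] → take D-G (3); add G.
Step 5: frontier [C-I 18, D-F 10, D-I 18, H-K 8, E-H 16, I-J 11] → take H-K (8); add K.
Step 6: frontier [C-I 18, D-F 10, D-I 18, E-H 16, I-J 11, F-K 13] → take D-F (10); add F.
Step 7: frontier [C-I 18, D-I 18, E-H 16, I-J 11] → take I-J (11); add I.
Step 8: frontier [E-H 16] → take E-H (16); add E.
The 3rd edge added is D-J.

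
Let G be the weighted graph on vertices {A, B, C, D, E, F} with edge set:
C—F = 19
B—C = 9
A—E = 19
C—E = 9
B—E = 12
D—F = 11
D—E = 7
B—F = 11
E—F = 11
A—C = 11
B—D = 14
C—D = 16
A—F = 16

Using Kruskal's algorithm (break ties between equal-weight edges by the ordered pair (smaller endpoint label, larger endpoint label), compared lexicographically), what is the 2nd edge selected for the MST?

Kruskal's algorithm — process edges by increasing weight (ties by edge label):
D—E (7): add. Components now {A} {B} {C} {D,E} {F}
B—C (9): add. Components now {A} {B,C} {D,E} {F}
C—E (9): add. Components now {A} {B,C,D,E} {F}
A—C (11): add. Components now {A,B,C,D,E} {F}
B—F (11): add. Components now {A,B,C,D,E,F}
The 2nd edge added is B—C.

B-C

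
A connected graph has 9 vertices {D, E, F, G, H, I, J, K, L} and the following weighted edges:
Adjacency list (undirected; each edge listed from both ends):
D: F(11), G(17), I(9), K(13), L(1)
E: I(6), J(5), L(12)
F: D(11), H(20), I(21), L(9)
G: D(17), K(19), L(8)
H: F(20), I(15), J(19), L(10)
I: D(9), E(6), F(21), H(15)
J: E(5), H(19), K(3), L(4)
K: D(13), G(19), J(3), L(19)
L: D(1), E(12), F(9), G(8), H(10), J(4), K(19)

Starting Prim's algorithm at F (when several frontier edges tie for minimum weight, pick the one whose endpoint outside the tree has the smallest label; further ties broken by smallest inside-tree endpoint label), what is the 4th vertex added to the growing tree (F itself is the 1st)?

Prim's algorithm from F:
Step 1: cheapest edge leaving the tree is F–L (9); add L.
Step 2: cheapest edge leaving the tree is D–L (1); add D.
Step 3: cheapest edge leaving the tree is J–L (4); add J.
Step 4: cheapest edge leaving the tree is J–K (3); add K.
Step 5: cheapest edge leaving the tree is E–J (5); add E.
Step 6: cheapest edge leaving the tree is E–I (6); add I.
Step 7: cheapest edge leaving the tree is G–L (8); add G.
Step 8: cheapest edge leaving the tree is H–L (10); add H.
Vertex order: F, L, D, J, K, E, I, G, H. The 4th vertex is J.

J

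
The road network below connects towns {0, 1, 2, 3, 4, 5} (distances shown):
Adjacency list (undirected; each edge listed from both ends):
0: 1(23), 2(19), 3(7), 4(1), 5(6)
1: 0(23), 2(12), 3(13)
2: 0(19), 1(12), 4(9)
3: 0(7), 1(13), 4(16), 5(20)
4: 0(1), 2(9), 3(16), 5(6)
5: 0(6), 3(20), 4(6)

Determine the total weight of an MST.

35

Kruskal's algorithm — process edges by increasing weight (ties by edge label):
0—4 (1): add — endpoints in different components.
0—5 (6): add — endpoints in different components.
4—5 (6): skip — 4 and 5 already connected.
0—3 (7): add — endpoints in different components.
2—4 (9): add — endpoints in different components.
1—2 (12): add — endpoints in different components.
MST edges: 0—4, 0—5, 0—3, 2—4, 1—2; total weight 1+6+7+9+12 = 35.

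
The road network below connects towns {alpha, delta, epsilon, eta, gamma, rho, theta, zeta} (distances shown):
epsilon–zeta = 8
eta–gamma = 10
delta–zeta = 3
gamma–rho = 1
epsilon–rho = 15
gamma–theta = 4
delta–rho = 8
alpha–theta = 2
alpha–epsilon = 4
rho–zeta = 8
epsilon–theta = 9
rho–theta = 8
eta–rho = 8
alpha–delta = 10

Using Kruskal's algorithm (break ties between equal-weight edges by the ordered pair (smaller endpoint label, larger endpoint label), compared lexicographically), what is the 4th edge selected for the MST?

alpha-epsilon

Kruskal's algorithm — process edges by increasing weight (ties by edge label):
gamma–rho (1): add — endpoints in different components.
alpha–theta (2): add — endpoints in different components.
delta–zeta (3): add — endpoints in different components.
alpha–epsilon (4): add — endpoints in different components.
gamma–theta (4): add — endpoints in different components.
delta–rho (8): add — endpoints in different components.
epsilon–zeta (8): skip — zeta and epsilon already connected.
eta–rho (8): add — endpoints in different components.
The 4th edge added is alpha–epsilon.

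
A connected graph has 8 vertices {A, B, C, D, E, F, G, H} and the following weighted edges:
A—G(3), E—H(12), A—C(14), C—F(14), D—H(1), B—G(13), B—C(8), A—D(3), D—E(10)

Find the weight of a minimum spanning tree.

Sort edges by weight, then run Kruskal:
D—H (1): add — endpoints in different components.
A—D (3): add — endpoints in different components.
A—G (3): add — endpoints in different components.
B—C (8): add — endpoints in different components.
D—E (10): add — endpoints in different components.
E—H (12): skip — E and H already connected.
B—G (13): add — endpoints in different components.
A—C (14): skip — A and C already connected.
C—F (14): add — endpoints in different components.
MST edges: D—H, A—D, A—G, B—C, D—E, B—G, C—F; total weight 1+3+3+8+10+13+14 = 52.

52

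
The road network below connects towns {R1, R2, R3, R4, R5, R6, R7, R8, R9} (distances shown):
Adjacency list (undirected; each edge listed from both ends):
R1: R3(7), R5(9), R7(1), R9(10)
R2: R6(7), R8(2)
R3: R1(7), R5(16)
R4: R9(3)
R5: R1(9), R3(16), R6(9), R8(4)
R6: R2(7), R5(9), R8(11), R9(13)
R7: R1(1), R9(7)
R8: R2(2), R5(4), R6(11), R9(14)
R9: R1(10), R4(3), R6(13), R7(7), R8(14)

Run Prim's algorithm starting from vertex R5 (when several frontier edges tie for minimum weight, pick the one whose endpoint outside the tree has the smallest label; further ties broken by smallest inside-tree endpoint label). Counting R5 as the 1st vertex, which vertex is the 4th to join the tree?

Prim, starting at R5.
Step 1: frontier [R5—R8 4, R1—R5 9, R5—R6 9, R3—R5 16] → take R5—R8 (4); add R8.
Step 2: frontier [R1—R5 9, R5—R6 9, R3—R5 16, R2—R8 2, R6—R8 11, R8—R9 14] → take R2—R8 (2); add R2.
Step 3: frontier [R2—R6 7, R1—R5 9, R5—R6 9, R3—R5 16, R6—R8 11, R8—R9 14] → take R2—R6 (7); add R6.
Step 4: frontier [R1—R5 9, R3—R5 16, R6—R9 13, R8—R9 14] → take R1—R5 (9); add R1.
Step 5: frontier [R1—R7 1, R1—R3 7, R1—R9 10, R3—R5 16, R6—R9 13, R8—R9 14] → take R1—R7 (1); add R7.
Step 6: frontier [R1—R3 7, R1—R9 10, R3—R5 16, R6—R9 13, R7—R9 7, R8—R9 14] → take R1—R3 (7); add R3.
Step 7: frontier [R1—R9 10, R6—R9 13, R7—R9 7, R8—R9 14] → take R7—R9 (7); add R9.
Step 8: frontier [R4—R9 3] → take R4—R9 (3); add R4.
Vertex order: R5, R8, R2, R6, R1, R7, R3, R9, R4. The 4th vertex is R6.

R6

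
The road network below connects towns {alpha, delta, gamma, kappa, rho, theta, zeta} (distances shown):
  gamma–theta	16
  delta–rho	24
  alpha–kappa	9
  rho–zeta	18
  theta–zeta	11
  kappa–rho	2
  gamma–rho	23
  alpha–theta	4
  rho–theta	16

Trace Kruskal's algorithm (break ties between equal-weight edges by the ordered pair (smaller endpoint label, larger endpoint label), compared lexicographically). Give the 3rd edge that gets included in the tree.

alpha-kappa

Kruskal's algorithm — process edges by increasing weight (ties by edge label):
kappa–rho (2): add — endpoints in different components.
alpha–theta (4): add — endpoints in different components.
alpha–kappa (9): add — endpoints in different components.
theta–zeta (11): add — endpoints in different components.
gamma–theta (16): add — endpoints in different components.
rho–theta (16): skip — rho and theta already connected.
rho–zeta (18): skip — zeta and rho already connected.
gamma–rho (23): skip — gamma and rho already connected.
delta–rho (24): add — endpoints in different components.
The 3rd edge added is alpha–kappa.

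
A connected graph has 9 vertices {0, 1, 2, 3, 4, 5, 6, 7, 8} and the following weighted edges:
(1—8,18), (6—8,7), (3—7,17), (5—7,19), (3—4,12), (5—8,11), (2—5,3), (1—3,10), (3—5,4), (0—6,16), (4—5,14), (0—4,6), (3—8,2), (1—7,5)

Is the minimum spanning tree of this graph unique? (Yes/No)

Yes

Sort edges by weight, then run Kruskal:
3—8 (2): add — endpoints in different components.
2—5 (3): add — endpoints in different components.
3—5 (4): add — endpoints in different components.
1—7 (5): add — endpoints in different components.
0—4 (6): add — endpoints in different components.
6—8 (7): add — endpoints in different components.
1—3 (10): add — endpoints in different components.
5—8 (11): skip — 5 and 8 already connected.
3—4 (12): add — endpoints in different components.
Every non-tree edge has weight strictly greater than the heaviest edge on the tree path between its endpoints, so the MST is unique.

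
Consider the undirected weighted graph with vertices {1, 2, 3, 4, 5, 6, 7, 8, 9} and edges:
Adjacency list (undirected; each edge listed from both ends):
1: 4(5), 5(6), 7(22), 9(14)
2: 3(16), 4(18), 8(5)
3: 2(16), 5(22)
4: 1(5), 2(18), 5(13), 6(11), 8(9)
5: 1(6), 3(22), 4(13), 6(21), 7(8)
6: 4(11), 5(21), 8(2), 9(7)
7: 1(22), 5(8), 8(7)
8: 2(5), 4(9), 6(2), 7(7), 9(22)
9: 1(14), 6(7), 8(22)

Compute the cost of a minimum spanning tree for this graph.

56

Sort edges by weight, then run Kruskal:
6–8 (2): add — endpoints in different components.
1–4 (5): add — endpoints in different components.
2–8 (5): add — endpoints in different components.
1–5 (6): add — endpoints in different components.
6–9 (7): add — endpoints in different components.
7–8 (7): add — endpoints in different components.
5–7 (8): add — endpoints in different components.
4–8 (9): skip — 4 and 8 already connected.
4–6 (11): skip — 4 and 6 already connected.
4–5 (13): skip — 4 and 5 already connected.
1–9 (14): skip — 1 and 9 already connected.
2–3 (16): add — endpoints in different components.
MST edges: 6–8, 1–4, 2–8, 1–5, 6–9, 7–8, 5–7, 2–3; total weight 2+5+5+6+7+7+8+16 = 56.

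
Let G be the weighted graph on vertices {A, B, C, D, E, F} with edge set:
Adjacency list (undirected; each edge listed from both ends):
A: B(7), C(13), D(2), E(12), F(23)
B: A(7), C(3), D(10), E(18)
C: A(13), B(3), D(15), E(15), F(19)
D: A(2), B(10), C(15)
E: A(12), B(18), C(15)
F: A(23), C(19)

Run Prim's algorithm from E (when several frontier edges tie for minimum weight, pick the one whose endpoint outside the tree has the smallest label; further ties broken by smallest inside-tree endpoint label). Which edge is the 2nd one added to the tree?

Prim, starting at E.
Step 1: frontier [A—E 12, C—E 15, B—E 18] → take A—E (12); add A.
Step 2: frontier [A—D 2, A—B 7, A—C 13, A—F 23, C—E 15, B—E 18] → take A—D (2); add D.
Step 3: frontier [A—B 7, A—C 13, A—F 23, B—D 10, C—D 15, C—E 15, B—E 18] → take A—B (7); add B.
Step 4: frontier [A—C 13, A—F 23, B—C 3, C—D 15, C—E 15] → take B—C (3); add C.
Step 5: frontier [A—F 23, C—F 19] → take C—F (19); add F.
The 2nd edge added is A—D.

A-D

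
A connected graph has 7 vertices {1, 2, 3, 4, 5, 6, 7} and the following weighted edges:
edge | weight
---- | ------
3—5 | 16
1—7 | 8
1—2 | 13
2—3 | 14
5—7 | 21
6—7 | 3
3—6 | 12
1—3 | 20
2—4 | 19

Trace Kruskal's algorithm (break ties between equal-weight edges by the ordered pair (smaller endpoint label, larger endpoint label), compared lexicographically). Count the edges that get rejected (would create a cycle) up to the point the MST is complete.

Kruskal's algorithm — process edges by increasing weight (ties by edge label):
6—7 (3): add. Components now {1} {2} {3} {4} {5} {6,7}
1—7 (8): add. Components now {1,6,7} {2} {3} {4} {5}
3—6 (12): add. Components now {1,3,6,7} {2} {4} {5}
1—2 (13): add. Components now {1,2,3,6,7} {4} {5}
2—3 (14): skip — 2 and 3 already connected.
3—5 (16): add. Components now {1,2,3,5,6,7} {4}
2—4 (19): add. Components now {1,2,3,4,5,6,7}
Edges rejected before the tree was complete: 1.

1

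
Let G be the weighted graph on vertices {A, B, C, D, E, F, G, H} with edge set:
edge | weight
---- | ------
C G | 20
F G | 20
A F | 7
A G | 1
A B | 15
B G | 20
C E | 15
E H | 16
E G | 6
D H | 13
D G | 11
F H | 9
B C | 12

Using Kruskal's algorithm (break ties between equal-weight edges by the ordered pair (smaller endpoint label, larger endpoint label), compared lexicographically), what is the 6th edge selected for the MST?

Kruskal's algorithm — process edges by increasing weight (ties by edge label):
A G (1): add — endpoints in different components.
E G (6): add — endpoints in different components.
A F (7): add — endpoints in different components.
F H (9): add — endpoints in different components.
D G (11): add — endpoints in different components.
B C (12): add — endpoints in different components.
D H (13): skip — D and H already connected.
A B (15): add — endpoints in different components.
The 6th edge added is B C.

B-C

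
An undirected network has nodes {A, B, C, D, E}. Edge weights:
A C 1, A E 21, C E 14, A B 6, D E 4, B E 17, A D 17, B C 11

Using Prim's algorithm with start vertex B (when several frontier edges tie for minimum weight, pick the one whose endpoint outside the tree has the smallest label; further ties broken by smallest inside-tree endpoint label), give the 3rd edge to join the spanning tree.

C-E

Prim, starting at B.
Step 1: cheapest edge leaving the tree is A B (6); add A.
Step 2: cheapest edge leaving the tree is A C (1); add C.
Step 3: cheapest edge leaving the tree is C E (14); add E.
Step 4: cheapest edge leaving the tree is D E (4); add D.
The 3rd edge added is C E.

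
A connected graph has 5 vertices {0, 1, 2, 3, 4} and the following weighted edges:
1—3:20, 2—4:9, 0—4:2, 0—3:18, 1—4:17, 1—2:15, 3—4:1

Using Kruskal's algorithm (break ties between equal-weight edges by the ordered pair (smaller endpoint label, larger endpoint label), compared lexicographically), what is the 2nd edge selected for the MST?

0-4

Sort edges by weight, then run Kruskal:
3—4 (1): add. Components now {0} {1} {2} {3,4}
0—4 (2): add. Components now {0,3,4} {1} {2}
2—4 (9): add. Components now {0,2,3,4} {1}
1—2 (15): add. Components now {0,1,2,3,4}
The 2nd edge added is 0—4.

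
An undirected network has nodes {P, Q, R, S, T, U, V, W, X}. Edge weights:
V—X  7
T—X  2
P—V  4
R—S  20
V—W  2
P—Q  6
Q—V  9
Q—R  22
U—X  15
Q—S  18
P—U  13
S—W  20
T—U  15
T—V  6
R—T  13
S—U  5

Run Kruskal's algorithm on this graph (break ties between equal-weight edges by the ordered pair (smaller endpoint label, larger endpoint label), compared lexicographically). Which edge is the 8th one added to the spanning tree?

R-T

Sort edges by weight, then run Kruskal:
T—X (2): add — endpoints in different components.
V—W (2): add — endpoints in different components.
P—V (4): add — endpoints in different components.
S—U (5): add — endpoints in different components.
P—Q (6): add — endpoints in different components.
T—V (6): add — endpoints in different components.
V—X (7): skip — V and X already connected.
Q—V (9): skip — Q and V already connected.
P—U (13): add — endpoints in different components.
R—T (13): add — endpoints in different components.
The 8th edge added is R—T.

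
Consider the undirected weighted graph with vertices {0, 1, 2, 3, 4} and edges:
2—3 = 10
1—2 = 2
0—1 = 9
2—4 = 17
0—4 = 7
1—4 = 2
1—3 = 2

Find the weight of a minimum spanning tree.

13

Kruskal: consider edges lightest-first.
1—2 (2): add. Components now {0} {1,2} {3} {4}
1—3 (2): add. Components now {0} {1,2,3} {4}
1—4 (2): add. Components now {0} {1,2,3,4}
0—4 (7): add. Components now {0,1,2,3,4}
MST edges: 1—2, 1—3, 1—4, 0—4; total weight 2+2+2+7 = 13.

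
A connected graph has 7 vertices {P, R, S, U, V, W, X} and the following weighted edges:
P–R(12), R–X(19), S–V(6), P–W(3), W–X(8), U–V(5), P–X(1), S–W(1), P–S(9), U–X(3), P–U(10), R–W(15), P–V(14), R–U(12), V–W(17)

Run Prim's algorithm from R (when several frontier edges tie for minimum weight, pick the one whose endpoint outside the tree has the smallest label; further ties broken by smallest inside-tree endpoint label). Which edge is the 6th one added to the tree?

Prim, starting at R.
Step 1: cheapest edge leaving the tree is P–R (12); add P.
Step 2: cheapest edge leaving the tree is P–X (1); add X.
Step 3: cheapest edge leaving the tree is U–X (3); add U.
Step 4: cheapest edge leaving the tree is P–W (3); add W.
Step 5: cheapest edge leaving the tree is S–W (1); add S.
Step 6: cheapest edge leaving the tree is U–V (5); add V.
The 6th edge added is U–V.

U-V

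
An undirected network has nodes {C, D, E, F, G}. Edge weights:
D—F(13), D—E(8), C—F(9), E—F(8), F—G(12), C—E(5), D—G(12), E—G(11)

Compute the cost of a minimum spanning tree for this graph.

32

Prim's algorithm from G:
Step 1: cheapest edge leaving the tree is E—G (11); add E.
Step 2: cheapest edge leaving the tree is C—E (5); add C.
Step 3: cheapest edge leaving the tree is D—E (8); add D.
Step 4: cheapest edge leaving the tree is E—F (8); add F.
MST edges: E—G, C—E, D—E, E—F; total weight 11+5+8+8 = 32.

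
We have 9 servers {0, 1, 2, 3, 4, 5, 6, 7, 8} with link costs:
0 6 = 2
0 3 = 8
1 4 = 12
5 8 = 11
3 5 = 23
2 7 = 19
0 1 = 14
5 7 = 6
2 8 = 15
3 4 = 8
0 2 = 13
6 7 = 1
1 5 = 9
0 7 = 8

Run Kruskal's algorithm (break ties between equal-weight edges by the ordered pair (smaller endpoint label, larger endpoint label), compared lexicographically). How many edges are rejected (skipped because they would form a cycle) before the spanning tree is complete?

2

Kruskal: consider edges lightest-first.
6 7 (1): add — endpoints in different components.
0 6 (2): add — endpoints in different components.
5 7 (6): add — endpoints in different components.
0 3 (8): add — endpoints in different components.
0 7 (8): skip — 0 and 7 already connected.
3 4 (8): add — endpoints in different components.
1 5 (9): add — endpoints in different components.
5 8 (11): add — endpoints in different components.
1 4 (12): skip — 1 and 4 already connected.
0 2 (13): add — endpoints in different components.
Edges rejected before the tree was complete: 2.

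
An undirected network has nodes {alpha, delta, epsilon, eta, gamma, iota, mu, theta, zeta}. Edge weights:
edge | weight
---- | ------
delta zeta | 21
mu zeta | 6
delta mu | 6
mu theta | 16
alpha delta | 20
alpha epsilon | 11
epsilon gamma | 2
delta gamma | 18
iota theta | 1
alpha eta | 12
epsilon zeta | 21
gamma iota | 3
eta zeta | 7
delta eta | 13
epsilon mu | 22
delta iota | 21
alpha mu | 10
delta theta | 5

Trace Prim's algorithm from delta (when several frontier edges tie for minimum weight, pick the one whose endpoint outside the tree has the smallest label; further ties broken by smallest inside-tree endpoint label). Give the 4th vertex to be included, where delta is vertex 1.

gamma

Prim's algorithm from delta:
Step 1: cheapest edge leaving the tree is delta theta (5); add theta.
Step 2: cheapest edge leaving the tree is iota theta (1); add iota.
Step 3: cheapest edge leaving the tree is gamma iota (3); add gamma.
Step 4: cheapest edge leaving the tree is epsilon gamma (2); add epsilon.
Step 5: cheapest edge leaving the tree is delta mu (6); add mu.
Step 6: cheapest edge leaving the tree is mu zeta (6); add zeta.
Step 7: cheapest edge leaving the tree is eta zeta (7); add eta.
Step 8: cheapest edge leaving the tree is alpha mu (10); add alpha.
Vertex order: delta, theta, iota, gamma, epsilon, mu, zeta, eta, alpha. The 4th vertex is gamma.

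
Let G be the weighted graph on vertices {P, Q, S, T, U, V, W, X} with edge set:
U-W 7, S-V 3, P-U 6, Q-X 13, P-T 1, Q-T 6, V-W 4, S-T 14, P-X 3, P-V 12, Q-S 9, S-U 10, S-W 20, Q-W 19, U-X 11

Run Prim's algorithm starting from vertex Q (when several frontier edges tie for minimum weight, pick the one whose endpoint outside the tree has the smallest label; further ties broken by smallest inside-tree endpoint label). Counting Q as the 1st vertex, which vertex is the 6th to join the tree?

Prim's algorithm from Q:
Step 1: cheapest edge leaving the tree is Q-T (6); add T.
Step 2: cheapest edge leaving the tree is P-T (1); add P.
Step 3: cheapest edge leaving the tree is P-X (3); add X.
Step 4: cheapest edge leaving the tree is P-U (6); add U.
Step 5: cheapest edge leaving the tree is U-W (7); add W.
Step 6: cheapest edge leaving the tree is V-W (4); add V.
Step 7: cheapest edge leaving the tree is S-V (3); add S.
Vertex order: Q, T, P, X, U, W, V, S. The 6th vertex is W.

W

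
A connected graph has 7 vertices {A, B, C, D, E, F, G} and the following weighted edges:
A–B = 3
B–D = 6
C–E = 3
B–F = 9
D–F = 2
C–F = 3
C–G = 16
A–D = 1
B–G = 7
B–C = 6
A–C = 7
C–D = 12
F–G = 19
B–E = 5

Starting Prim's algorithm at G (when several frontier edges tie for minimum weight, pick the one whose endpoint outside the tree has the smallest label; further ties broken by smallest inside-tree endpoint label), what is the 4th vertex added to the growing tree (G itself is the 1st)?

Prim's algorithm from G:
Step 1: cheapest edge leaving the tree is B–G (7); add B.
Step 2: cheapest edge leaving the tree is A–B (3); add A.
Step 3: cheapest edge leaving the tree is A–D (1); add D.
Step 4: cheapest edge leaving the tree is D–F (2); add F.
Step 5: cheapest edge leaving the tree is C–F (3); add C.
Step 6: cheapest edge leaving the tree is C–E (3); add E.
Vertex order: G, B, A, D, F, C, E. The 4th vertex is D.

D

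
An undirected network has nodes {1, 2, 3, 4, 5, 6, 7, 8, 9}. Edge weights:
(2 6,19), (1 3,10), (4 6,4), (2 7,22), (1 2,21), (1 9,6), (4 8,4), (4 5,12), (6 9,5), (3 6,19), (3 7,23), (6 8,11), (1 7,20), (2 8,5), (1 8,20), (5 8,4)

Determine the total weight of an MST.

58

Kruskal: consider edges lightest-first.
4 6 (4): add — endpoints in different components.
4 8 (4): add — endpoints in different components.
5 8 (4): add — endpoints in different components.
2 8 (5): add — endpoints in different components.
6 9 (5): add — endpoints in different components.
1 9 (6): add — endpoints in different components.
1 3 (10): add — endpoints in different components.
6 8 (11): skip — 6 and 8 already connected.
4 5 (12): skip — 4 and 5 already connected.
2 6 (19): skip — 2 and 6 already connected.
3 6 (19): skip — 3 and 6 already connected.
1 7 (20): add — endpoints in different components.
MST edges: 4 6, 4 8, 5 8, 2 8, 6 9, 1 9, 1 3, 1 7; total weight 4+4+4+5+5+6+10+20 = 58.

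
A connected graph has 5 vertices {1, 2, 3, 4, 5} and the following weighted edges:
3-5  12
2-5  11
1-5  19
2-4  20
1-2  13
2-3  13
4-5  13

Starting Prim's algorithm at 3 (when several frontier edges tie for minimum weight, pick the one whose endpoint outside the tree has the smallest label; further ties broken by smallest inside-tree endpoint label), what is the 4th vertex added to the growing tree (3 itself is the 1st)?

1

Prim's algorithm from 3:
Step 1: frontier [3-5 12, 2-3 13] → take 3-5 (12); add 5.
Step 2: frontier [2-3 13, 2-5 11, 4-5 13, 1-5 19] → take 2-5 (11); add 2.
Step 3: frontier [1-2 13, 2-4 20, 4-5 13, 1-5 19] → take 1-2 (13); add 1.
Step 4: frontier [2-4 20, 4-5 13] → take 4-5 (13); add 4.
Vertex order: 3, 5, 2, 1, 4. The 4th vertex is 1.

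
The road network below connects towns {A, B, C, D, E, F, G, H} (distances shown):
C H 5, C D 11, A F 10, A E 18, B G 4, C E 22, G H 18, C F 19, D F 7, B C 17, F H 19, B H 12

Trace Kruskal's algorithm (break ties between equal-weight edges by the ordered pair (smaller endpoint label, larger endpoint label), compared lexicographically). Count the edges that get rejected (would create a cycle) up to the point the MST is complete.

1

Sort edges by weight, then run Kruskal:
B G (4): add — endpoints in different components.
C H (5): add — endpoints in different components.
D F (7): add — endpoints in different components.
A F (10): add — endpoints in different components.
C D (11): add — endpoints in different components.
B H (12): add — endpoints in different components.
B C (17): skip — B and C already connected.
A E (18): add — endpoints in different components.
Edges rejected before the tree was complete: 1.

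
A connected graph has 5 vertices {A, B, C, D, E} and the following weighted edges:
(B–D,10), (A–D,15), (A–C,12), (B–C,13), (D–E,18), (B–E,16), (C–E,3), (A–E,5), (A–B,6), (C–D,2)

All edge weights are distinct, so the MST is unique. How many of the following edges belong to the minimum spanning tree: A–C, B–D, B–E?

Kruskal: consider edges lightest-first.
C–D (2): add. Components now {A} {B} {C,D} {E}
C–E (3): add. Components now {A} {B} {C,D,E}
A–E (5): add. Components now {A,C,D,E} {B}
A–B (6): add. Components now {A,B,C,D,E}
MST edge set: {C–D, C–E, A–E, A–B}.
Of the listed edges, {} are in the MST → 0.

0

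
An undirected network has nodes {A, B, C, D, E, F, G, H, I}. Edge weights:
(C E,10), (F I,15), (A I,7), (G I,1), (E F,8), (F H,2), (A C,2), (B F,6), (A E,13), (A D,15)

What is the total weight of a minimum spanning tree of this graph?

Prim, starting at C.
Step 1: frontier [A C 2, C E 10] → take A C (2); add A.
Step 2: frontier [A I 7, A E 13, A D 15, C E 10] → take A I (7); add I.
Step 3: frontier [A E 13, A D 15, C E 10, G I 1, F I 15] → take G I (1); add G.
Step 4: frontier [A E 13, A D 15, C E 10, F I 15] → take C E (10); add E.
Step 5: frontier [A D 15, E F 8, F I 15] → take E F (8); add F.
Step 6: frontier [A D 15, F H 2, B F 6] → take F H (2); add H.
Step 7: frontier [A D 15, B F 6] → take B F (6); add B.
Step 8: frontier [A D 15] → take A D (15); add D.
MST edges: A C, A I, G I, C E, E F, F H, B F, A D; total weight 2+7+1+10+8+2+6+15 = 51.

51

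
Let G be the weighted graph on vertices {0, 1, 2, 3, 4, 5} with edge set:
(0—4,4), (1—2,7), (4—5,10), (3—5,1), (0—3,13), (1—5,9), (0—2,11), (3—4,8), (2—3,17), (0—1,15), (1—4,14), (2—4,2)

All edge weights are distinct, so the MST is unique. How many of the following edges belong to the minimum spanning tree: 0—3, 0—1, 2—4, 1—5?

Kruskal: consider edges lightest-first.
3—5 (1): add. Components now {0} {1} {2} {3,5} {4}
2—4 (2): add. Components now {0} {1} {2,4} {3,5}
0—4 (4): add. Components now {0,2,4} {1} {3,5}
1—2 (7): add. Components now {0,1,2,4} {3,5}
3—4 (8): add. Components now {0,1,2,3,4,5}
MST edge set: {3—5, 2—4, 0—4, 1—2, 3—4}.
Of the listed edges, {2—4} are in the MST → 1.

1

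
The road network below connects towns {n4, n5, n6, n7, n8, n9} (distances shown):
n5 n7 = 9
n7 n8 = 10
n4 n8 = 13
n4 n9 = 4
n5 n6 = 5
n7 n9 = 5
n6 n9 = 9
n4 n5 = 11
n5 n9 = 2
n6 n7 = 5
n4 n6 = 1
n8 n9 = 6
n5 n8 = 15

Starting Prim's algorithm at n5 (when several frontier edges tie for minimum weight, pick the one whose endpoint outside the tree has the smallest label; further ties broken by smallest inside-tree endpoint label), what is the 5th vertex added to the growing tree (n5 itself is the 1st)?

n7

Grow the tree from n5 using Prim:
Step 1: cheapest edge leaving the tree is n5 n9 (2); add n9.
Step 2: cheapest edge leaving the tree is n4 n9 (4); add n4.
Step 3: cheapest edge leaving the tree is n4 n6 (1); add n6.
Step 4: cheapest edge leaving the tree is n6 n7 (5); add n7.
Step 5: cheapest edge leaving the tree is n8 n9 (6); add n8.
Vertex order: n5, n9, n4, n6, n7, n8. The 5th vertex is n7.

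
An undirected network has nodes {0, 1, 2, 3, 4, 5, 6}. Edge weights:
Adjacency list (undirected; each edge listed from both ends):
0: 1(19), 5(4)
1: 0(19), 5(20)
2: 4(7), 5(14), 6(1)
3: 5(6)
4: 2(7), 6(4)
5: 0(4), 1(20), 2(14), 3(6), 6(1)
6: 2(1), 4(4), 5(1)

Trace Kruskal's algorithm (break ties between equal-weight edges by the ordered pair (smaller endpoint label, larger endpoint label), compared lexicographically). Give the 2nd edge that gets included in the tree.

Sort edges by weight, then run Kruskal:
2—6 (1): add. Components now {0} {1} {2,6} {3} {4} {5}
5—6 (1): add. Components now {0} {1} {2,5,6} {3} {4}
0—5 (4): add. Components now {0,2,5,6} {1} {3} {4}
4—6 (4): add. Components now {0,2,4,5,6} {1} {3}
3—5 (6): add. Components now {0,2,3,4,5,6} {1}
2—4 (7): skip — 2 and 4 already connected.
2—5 (14): skip — 2 and 5 already connected.
0—1 (19): add. Components now {0,1,2,3,4,5,6}
The 2nd edge added is 5—6.

5-6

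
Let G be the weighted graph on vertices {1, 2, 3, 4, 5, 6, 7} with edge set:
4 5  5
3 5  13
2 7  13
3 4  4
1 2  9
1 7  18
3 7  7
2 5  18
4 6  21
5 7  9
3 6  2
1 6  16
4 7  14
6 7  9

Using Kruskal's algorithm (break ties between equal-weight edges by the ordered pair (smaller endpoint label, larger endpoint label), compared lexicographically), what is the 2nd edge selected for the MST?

Sort edges by weight, then run Kruskal:
3 6 (2): add — endpoints in different components.
3 4 (4): add — endpoints in different components.
4 5 (5): add — endpoints in different components.
3 7 (7): add — endpoints in different components.
1 2 (9): add — endpoints in different components.
5 7 (9): skip — 5 and 7 already connected.
6 7 (9): skip — 6 and 7 already connected.
2 7 (13): add — endpoints in different components.
The 2nd edge added is 3 4.

3-4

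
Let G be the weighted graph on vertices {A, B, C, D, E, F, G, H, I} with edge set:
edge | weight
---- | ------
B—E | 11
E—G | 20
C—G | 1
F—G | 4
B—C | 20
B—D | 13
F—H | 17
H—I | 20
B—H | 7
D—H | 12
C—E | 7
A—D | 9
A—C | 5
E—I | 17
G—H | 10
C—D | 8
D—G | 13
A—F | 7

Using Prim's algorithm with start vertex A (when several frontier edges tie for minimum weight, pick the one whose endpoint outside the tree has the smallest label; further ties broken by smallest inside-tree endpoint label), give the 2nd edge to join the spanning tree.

C-G

Prim's algorithm from A:
Step 1: cheapest edge leaving the tree is A—C (5); add C.
Step 2: cheapest edge leaving the tree is C—G (1); add G.
Step 3: cheapest edge leaving the tree is F—G (4); add F.
Step 4: cheapest edge leaving the tree is C—E (7); add E.
Step 5: cheapest edge leaving the tree is C—D (8); add D.
Step 6: cheapest edge leaving the tree is G—H (10); add H.
Step 7: cheapest edge leaving the tree is B—H (7); add B.
Step 8: cheapest edge leaving the tree is E—I (17); add I.
The 2nd edge added is C—G.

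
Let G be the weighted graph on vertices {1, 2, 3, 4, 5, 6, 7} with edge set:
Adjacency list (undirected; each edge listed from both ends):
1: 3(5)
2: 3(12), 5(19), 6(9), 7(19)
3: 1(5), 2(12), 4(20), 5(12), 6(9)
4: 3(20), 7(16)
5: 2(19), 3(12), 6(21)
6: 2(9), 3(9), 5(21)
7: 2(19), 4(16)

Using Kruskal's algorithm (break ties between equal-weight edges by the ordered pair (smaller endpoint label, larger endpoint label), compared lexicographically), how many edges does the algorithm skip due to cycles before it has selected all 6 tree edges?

2

Kruskal: consider edges lightest-first.
1-3 (5): add — endpoints in different components.
2-6 (9): add — endpoints in different components.
3-6 (9): add — endpoints in different components.
2-3 (12): skip — 2 and 3 already connected.
3-5 (12): add — endpoints in different components.
4-7 (16): add — endpoints in different components.
2-5 (19): skip — 2 and 5 already connected.
2-7 (19): add — endpoints in different components.
Edges rejected before the tree was complete: 2.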